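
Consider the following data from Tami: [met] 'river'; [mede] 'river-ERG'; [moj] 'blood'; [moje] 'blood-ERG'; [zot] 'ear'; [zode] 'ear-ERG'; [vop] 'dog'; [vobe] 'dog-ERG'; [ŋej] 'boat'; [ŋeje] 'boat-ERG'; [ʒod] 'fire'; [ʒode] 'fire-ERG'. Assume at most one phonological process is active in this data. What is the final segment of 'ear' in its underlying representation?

'ear' shows [t] ~ [d] at the end of the stem ([zot] vs [zode]).
The stem 'fire' ([ʒod], [ʒode]) shows [d] unchanged in both environments, so [d] cannot be basic with [t] derived in isolation.
The alternation reflects intervocalic voicing: voiceless stops become voiced between vowels. /t/ is underlying.

/t/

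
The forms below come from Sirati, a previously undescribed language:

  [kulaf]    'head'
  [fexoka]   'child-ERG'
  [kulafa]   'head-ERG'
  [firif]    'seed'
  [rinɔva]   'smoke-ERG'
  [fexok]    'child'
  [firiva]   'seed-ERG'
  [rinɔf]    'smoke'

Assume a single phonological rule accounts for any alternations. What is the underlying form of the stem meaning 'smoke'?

The stem for 'smoke' ends in [v] in [rinɔva] but [f] in [rinɔf].
The stem 'head' ([kulafa], [kulaf]) shows [f] unchanged in both environments, so [f] cannot be basic with [v] derived before the ERG suffix.
Therefore /v/ is basic and [f] is derived by word-final obstruent devoicing (voiced obstruents become voiceless word-finally).
The underlying form of 'smoke' is therefore /rinɔv/.

/rinɔv/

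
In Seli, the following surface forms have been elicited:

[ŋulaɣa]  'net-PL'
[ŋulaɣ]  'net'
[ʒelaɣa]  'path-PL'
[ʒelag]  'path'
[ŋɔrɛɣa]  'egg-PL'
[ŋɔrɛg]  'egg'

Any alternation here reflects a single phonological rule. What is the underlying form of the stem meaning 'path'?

/ʒelag/

The stem for 'path' ends in [ɣ] in [ʒelaɣa] but [g] in [ʒelag].
If /ɣ/ were underlying and a rule turned it into [g] in isolation, 'net' would also alternate; but it has [ɣ] in both [ŋulaɣa] and [ŋulaɣ].
So /g/ is underlying, and a rule of intervocalic spirantization — voiced stops become fricatives between vowels — gives [ɣ].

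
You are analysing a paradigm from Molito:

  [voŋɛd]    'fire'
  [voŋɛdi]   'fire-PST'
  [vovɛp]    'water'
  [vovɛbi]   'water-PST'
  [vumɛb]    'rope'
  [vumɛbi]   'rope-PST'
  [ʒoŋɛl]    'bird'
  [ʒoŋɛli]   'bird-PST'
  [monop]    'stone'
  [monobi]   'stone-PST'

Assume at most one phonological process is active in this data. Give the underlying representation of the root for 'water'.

The stem for 'water' ends in [p] in [vovɛp] but [b] in [vovɛbi].
But 'rope' keeps [b] in both environments ([vumɛb], [vumɛbi]), so there is no rule changing /b/ to [p] in isolation.
The underlying segment must be /p/; voiceless stops become voiced between vowels, yielding [b] there.
The underlying form of 'water' is therefore /vovɛp/.

/vovɛp/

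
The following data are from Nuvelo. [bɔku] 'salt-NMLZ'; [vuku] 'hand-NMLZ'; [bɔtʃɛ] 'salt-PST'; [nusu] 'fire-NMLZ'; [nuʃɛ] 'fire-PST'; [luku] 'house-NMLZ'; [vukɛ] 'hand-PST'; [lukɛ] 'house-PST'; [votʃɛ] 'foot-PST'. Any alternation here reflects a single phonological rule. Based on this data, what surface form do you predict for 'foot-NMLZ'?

In [bɔtʃɛ] and [bɔku] the final segment of 'salt' alternates: [tʃ] ~ [k].
If /k/ were underlying and a rule turned it into [tʃ] before the PST suffix, 'house' would also alternate; but it has [k] in both [lukɛ] and [luku].
Therefore /tʃ/ is basic and [k] is derived by depalatalization (palato-alveolar /tʃ/ and /ʃ/ become [k] and [s] when no front vowel follows).
The one attested form of 'foot', [votʃɛ], shows underlying /votʃ/. Applying the same rule when no front vowel follows gives [voku].

[voku]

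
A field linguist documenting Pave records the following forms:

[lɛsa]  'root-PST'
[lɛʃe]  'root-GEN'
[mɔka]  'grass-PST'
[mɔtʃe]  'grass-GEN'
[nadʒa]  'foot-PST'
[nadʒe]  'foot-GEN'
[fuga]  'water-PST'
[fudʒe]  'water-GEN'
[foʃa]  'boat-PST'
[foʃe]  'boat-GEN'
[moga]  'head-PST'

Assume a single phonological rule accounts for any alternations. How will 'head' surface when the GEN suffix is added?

The root 'water' surfaces as [fuga] and [fudʒe], with a stem-final [g] ~ [dʒ] alternation.
If /dʒ/ were underlying and a rule turned it into [g] before the PST suffix, 'foot' would also alternate; but it has [dʒ] in both [nadʒa] and [nadʒe].
The underlying segment must be /g/; /k/, /g/ and /s/ become palato-alveolar [tʃ], [dʒ] and [ʃ] before a front vowel, yielding [dʒ] there.
The one attested form of 'head', [moga], shows underlying /mog/. Applying the same rule before a front vowel gives [modʒe].

[modʒe]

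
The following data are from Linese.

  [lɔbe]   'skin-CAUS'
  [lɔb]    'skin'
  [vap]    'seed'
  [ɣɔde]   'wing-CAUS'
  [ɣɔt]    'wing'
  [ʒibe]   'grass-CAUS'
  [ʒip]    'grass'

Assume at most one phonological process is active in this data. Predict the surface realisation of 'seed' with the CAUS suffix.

'grass' shows [b] ~ [p] at the end of the stem ([ʒibe] vs [ʒip]).
The stem 'skin' ([lɔbe], [lɔb]) shows [b] unchanged in both environments, so [b] cannot be basic with [p] derived in isolation.
So /p/ is underlying, and a rule of intervocalic voicing — voiceless stops become voiced between vowels — gives [b].
From [vap] the stem 'seed' is /vap/; between vowels this yields [vabe].

[vabe]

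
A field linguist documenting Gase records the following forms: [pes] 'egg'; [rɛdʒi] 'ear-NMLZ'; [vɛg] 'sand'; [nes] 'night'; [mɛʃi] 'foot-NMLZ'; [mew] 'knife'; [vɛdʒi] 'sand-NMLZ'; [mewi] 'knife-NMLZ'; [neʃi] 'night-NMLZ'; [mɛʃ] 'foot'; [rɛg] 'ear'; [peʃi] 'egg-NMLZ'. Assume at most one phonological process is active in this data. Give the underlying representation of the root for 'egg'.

/pes/

The root 'egg' surfaces as [pes] and [peʃi], with a stem-final [s] ~ [ʃ] alternation.
The stem 'foot' ([mɛʃ], [mɛʃi]) shows [ʃ] unchanged in both environments, so [ʃ] cannot be basic with [s] derived in isolation.
So /s/ is underlying, and a rule of palatalization before a front vowel — /g/ and /s/ become palato-alveolar [dʒ] and [ʃ] before a front vowel — gives [ʃ].
So 'egg' = /pes/.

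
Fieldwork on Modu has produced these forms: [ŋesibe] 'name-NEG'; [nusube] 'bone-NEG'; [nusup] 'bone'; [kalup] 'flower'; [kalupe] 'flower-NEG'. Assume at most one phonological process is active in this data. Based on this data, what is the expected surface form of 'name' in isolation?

[ŋesip]

The root 'bone' surfaces as [nusup] and [nusube], with a stem-final [p] ~ [b] alternation.
If /p/ were underlying and a rule turned it into [b] before the NEG suffix, 'flower' would also alternate; but it has [p] in both [kalup] and [kalupe].
So /b/ is underlying, and a rule of word-final obstruent devoicing — voiced obstruents become voiceless word-finally — gives [p].
The one attested form of 'name', [ŋesibe], shows underlying /ŋesib/. Applying the same rule word-finally gives [ŋesip].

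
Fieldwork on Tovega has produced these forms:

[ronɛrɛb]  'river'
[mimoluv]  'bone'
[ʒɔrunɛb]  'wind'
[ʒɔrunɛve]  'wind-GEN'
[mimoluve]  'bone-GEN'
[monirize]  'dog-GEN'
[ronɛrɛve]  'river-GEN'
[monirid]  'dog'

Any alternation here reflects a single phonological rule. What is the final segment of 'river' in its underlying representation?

/b/

In [ronɛrɛve] and [ronɛrɛb] the final segment of 'river' alternates: [v] ~ [b].
The stem 'bone' ([mimoluve], [mimoluv]) shows [v] unchanged in both environments, so [v] cannot be basic with [b] derived in isolation.
So /b/ is underlying, and a rule of intervocalic spirantization — voiced stops become fricatives between vowels — gives [v].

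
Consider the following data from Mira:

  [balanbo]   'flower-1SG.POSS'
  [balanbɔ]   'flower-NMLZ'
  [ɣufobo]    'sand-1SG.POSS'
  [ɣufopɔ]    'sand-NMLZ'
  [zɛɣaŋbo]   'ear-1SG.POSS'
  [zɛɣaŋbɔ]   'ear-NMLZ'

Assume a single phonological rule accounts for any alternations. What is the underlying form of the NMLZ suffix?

/-pɔ/

The NMLZ suffix surfaces as [-bɔ] and [-pɔ], depending on the final segment of the stem.
By contrast the 1SG.POSS suffix keeps its initial [b] throughout — that segment must be underlying.
So the underlying form is /-pɔ/, and voiceless stops become voiced after a nasal.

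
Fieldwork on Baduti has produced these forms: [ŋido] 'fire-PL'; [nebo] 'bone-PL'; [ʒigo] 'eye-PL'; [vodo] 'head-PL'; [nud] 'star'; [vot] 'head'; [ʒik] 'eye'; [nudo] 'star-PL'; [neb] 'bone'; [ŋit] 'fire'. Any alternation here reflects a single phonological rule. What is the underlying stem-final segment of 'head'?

The root 'head' surfaces as [vot] and [vodo], with a stem-final [t] ~ [d] alternation.
If /d/ were underlying and a rule turned it into [t] in isolation, 'star' would also alternate; but it has [d] in both [nud] and [nudo].
So /t/ is underlying, and a rule of intervocalic voicing — voiceless stops become voiced between vowels — gives [d].

/t/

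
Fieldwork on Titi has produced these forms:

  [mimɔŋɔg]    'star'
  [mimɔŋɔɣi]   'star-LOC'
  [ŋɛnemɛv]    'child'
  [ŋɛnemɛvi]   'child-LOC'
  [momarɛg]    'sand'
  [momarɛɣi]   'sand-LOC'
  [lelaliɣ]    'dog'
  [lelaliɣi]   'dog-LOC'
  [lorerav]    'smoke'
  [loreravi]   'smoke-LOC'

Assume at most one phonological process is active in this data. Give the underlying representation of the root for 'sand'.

/momarɛg/

The root 'sand' surfaces as [momarɛg] and [momarɛɣi], with a stem-final [g] ~ [ɣ] alternation.
If /ɣ/ were underlying and a rule turned it into [g] in isolation, 'dog' would also alternate; but it has [ɣ] in both [lelaliɣ] and [lelaliɣi].
So /g/ is underlying, and a rule of intervocalic spirantization — voiced stops become fricatives between vowels — gives [ɣ].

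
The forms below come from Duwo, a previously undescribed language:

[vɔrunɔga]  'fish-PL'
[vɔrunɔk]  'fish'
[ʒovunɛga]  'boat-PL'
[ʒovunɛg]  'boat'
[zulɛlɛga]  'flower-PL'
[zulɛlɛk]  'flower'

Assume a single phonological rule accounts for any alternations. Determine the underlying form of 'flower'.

The root 'flower' surfaces as [zulɛlɛga] and [zulɛlɛk], with a stem-final [g] ~ [k] alternation.
If /g/ were underlying and a rule turned it into [k] in isolation, 'boat' would also alternate; but it has [g] in both [ʒovunɛga] and [ʒovunɛg].
Therefore /k/ is basic and [g] is derived by intervocalic voicing (voiceless stops become voiced between vowels).

/zulɛlɛk/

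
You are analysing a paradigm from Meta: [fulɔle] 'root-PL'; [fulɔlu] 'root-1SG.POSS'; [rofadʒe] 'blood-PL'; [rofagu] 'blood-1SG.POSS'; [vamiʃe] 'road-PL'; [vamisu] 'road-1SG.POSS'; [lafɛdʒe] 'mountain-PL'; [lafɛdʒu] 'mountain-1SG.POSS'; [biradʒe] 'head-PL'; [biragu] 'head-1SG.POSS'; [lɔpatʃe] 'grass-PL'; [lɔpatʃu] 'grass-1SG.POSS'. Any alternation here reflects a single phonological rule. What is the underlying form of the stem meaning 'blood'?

In [rofadʒe] and [rofagu] the final segment of 'blood' alternates: [dʒ] ~ [g].
The stem 'mountain' ([lafɛdʒe], [lafɛdʒu]) shows [dʒ] unchanged in both environments, so [dʒ] cannot be basic with [g] derived before the 1SG.POSS suffix.
Therefore /g/ is basic and [dʒ] is derived by palatalization before a front vowel (/g/ and /s/ become palato-alveolar [dʒ] and [ʃ] before a front vowel).
Hence 'blood' is /rofag/ underlyingly.

/rofag/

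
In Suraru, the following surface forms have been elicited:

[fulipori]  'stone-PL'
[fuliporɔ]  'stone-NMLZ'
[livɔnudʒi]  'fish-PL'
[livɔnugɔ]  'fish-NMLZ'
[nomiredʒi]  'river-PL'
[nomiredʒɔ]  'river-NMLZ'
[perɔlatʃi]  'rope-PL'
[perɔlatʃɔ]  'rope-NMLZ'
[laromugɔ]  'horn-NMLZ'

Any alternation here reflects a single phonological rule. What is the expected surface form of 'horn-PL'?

In [livɔnudʒi] and [livɔnugɔ] the final segment of 'fish' alternates: [dʒ] ~ [g].
Compare 'river', with invariant [dʒ] in [nomiredʒi] and [nomiredʒɔ]: an analysis with underlying /dʒ/ and a rule producing [g] before the NMLZ suffix would wrongly predict alternation here too.
The underlying segment must be /g/; /g/ becomes palato-alveolar [dʒ] before a front vowel, yielding [dʒ] there.
From [laromugɔ] the stem 'horn' is /laromug/; before a front vowel this yields [laromudʒi].

[laromudʒi]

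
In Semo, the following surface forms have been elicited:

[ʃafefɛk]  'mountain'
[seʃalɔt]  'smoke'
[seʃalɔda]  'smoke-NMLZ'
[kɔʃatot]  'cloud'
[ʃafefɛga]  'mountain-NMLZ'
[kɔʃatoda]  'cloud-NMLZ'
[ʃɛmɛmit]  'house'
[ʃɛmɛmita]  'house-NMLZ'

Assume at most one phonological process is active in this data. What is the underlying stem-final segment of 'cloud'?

The root 'cloud' surfaces as [kɔʃatoda] and [kɔʃatot], with a stem-final [d] ~ [t] alternation.
The stem 'house' ([ʃɛmɛmita], [ʃɛmɛmit]) shows [t] unchanged in both environments, so [t] cannot be basic with [d] derived before the NMLZ suffix.
Therefore /d/ is basic and [t] is derived by word-final obstruent devoicing (voiced obstruents become voiceless word-finally).

/d/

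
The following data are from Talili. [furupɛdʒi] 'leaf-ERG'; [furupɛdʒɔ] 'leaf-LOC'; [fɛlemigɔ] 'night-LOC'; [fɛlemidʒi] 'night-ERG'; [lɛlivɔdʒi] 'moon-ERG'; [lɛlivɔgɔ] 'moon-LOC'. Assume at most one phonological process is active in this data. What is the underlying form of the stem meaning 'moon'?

/lɛlivɔg/

The root 'moon' surfaces as [lɛlivɔdʒi] and [lɛlivɔgɔ], with a stem-final [dʒ] ~ [g] alternation.
The stem 'leaf' ([furupɛdʒi], [furupɛdʒɔ]) shows [dʒ] unchanged in both environments, so [dʒ] cannot be basic with [g] derived before the LOC suffix.
The alternation reflects palatalization before a front vowel: /g/ becomes palato-alveolar [dʒ] before a front vowel. /g/ is underlying.
So 'moon' = /lɛlivɔg/.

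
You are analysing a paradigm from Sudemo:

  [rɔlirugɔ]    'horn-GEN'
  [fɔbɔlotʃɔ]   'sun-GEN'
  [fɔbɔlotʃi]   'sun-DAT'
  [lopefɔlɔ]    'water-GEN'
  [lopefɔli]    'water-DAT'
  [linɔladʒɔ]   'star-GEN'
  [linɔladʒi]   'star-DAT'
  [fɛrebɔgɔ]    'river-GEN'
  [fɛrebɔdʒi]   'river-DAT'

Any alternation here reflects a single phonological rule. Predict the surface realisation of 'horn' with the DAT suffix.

[rɔlirudʒi]

'river' shows [g] ~ [dʒ] at the end of the stem ([fɛrebɔgɔ] vs [fɛrebɔdʒi]).
The stem 'star' ([linɔladʒɔ], [linɔladʒi]) shows [dʒ] unchanged in both environments, so [dʒ] cannot be basic with [g] derived before the GEN suffix.
The alternation reflects palatalization before a front vowel: /g/ becomes palato-alveolar [dʒ] before a front vowel. /g/ is underlying.
The one attested form of 'horn', [rɔlirugɔ], shows underlying /rɔlirug/. Applying the same rule before a front vowel gives [rɔlirudʒi].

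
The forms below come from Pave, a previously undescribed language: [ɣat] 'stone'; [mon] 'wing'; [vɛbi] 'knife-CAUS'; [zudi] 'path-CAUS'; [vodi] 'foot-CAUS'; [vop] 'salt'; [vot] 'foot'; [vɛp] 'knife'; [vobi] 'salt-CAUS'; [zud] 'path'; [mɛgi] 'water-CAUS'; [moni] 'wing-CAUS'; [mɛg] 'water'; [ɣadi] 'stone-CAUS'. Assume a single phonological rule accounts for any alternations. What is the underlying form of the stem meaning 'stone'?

/ɣat/

'stone' shows [d] ~ [t] at the end of the stem ([ɣadi] vs [ɣat]).
But 'path' keeps [d] in both environments ([zudi], [zud]), so there is no rule changing /d/ to [t] in isolation.
Therefore /t/ is basic and [d] is derived by intervocalic voicing (voiceless stops become voiced between vowels).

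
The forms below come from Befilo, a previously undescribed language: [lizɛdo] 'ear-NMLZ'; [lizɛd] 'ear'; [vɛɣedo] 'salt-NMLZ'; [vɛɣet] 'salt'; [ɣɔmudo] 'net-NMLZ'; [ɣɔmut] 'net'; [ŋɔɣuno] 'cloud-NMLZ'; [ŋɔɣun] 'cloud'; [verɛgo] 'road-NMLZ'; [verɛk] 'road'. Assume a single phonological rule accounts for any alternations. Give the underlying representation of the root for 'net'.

/ɣɔmut/

The stem for 'net' ends in [d] in [ɣɔmudo] but [t] in [ɣɔmut].
The stem 'ear' ([lizɛdo], [lizɛd]) shows [d] unchanged in both environments, so [d] cannot be basic with [t] derived in isolation.
So /t/ is underlying, and a rule of intervocalic voicing — voiceless stops become voiced between vowels — gives [d].
The underlying form of 'net' is therefore /ɣɔmut/.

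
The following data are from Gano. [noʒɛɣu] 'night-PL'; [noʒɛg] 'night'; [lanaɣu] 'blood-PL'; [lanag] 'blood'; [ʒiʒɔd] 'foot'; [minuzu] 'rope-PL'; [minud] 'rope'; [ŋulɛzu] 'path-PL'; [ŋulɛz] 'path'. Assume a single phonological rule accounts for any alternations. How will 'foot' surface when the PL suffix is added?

[ʒiʒɔzu]

The stem for 'rope' ends in [z] in [minuzu] but [d] in [minud].
If /z/ were underlying and a rule turned it into [d] in isolation, 'path' would also alternate; but it has [z] in both [ŋulɛzu] and [ŋulɛz].
The alternation reflects intervocalic spirantization: voiced stops become fricatives between vowels. /d/ is underlying.
From [ʒiʒɔd] the stem 'foot' is /ʒiʒɔd/; between vowels this yields [ʒiʒɔzu].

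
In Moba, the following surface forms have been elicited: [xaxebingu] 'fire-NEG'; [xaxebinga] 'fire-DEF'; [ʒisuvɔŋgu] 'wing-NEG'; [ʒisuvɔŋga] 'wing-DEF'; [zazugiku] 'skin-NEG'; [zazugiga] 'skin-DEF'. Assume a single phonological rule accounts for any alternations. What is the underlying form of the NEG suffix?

The NEG suffix surfaces as [-gu] and [-ku], depending on the final segment of the stem.
The DEF suffix, which begins with [g], is invariant after every stem; so [g] is not altered by any rule here.
The NEG suffix is therefore /-ku/ underlyingly, with post-nasal voicing: voiceless stops become voiced after a nasal.

/-ku/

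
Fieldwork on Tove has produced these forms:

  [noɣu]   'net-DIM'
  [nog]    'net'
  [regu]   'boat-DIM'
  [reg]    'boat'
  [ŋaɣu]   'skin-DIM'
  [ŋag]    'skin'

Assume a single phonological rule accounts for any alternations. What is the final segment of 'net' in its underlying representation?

/ɣ/

'net' shows [ɣ] ~ [g] at the end of the stem ([noɣu] vs [nog]).
If /g/ were underlying and a rule turned it into [ɣ] before the DIM suffix, 'boat' would also alternate; but it has [g] in both [regu] and [reg].
The alternation reflects word-final hardening: voiced fricatives become stops word-finally. /ɣ/ is underlying.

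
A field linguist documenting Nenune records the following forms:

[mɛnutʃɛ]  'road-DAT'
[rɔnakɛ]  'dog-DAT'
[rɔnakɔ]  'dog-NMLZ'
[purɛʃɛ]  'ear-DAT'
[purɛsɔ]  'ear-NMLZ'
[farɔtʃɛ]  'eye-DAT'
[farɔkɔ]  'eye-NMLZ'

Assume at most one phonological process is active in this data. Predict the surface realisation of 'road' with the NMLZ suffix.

[mɛnukɔ]

The stem for 'eye' ends in [tʃ] in [farɔtʃɛ] but [k] in [farɔkɔ].
If /k/ were underlying and a rule turned it into [tʃ] before the DAT suffix, 'dog' would also alternate; but it has [k] in both [rɔnakɛ] and [rɔnakɔ].
Therefore /tʃ/ is basic and [k] is derived by depalatalization (palato-alveolar /tʃ/ and /ʃ/ become [k] and [s] when no front vowel follows).
The one attested form of 'road', [mɛnutʃɛ], shows underlying /mɛnutʃ/. Applying the same rule when no front vowel follows gives [mɛnukɔ].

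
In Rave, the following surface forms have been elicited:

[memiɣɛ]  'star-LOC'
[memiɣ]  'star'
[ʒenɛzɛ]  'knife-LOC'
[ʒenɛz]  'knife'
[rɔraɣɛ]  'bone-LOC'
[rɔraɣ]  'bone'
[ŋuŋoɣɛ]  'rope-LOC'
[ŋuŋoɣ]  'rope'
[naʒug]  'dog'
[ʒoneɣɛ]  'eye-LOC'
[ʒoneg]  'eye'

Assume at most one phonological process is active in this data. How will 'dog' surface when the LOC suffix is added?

[naʒuɣɛ]

In [ʒoneɣɛ] and [ʒoneg] the final segment of 'eye' alternates: [ɣ] ~ [g].
Compare 'rope', with invariant [ɣ] in [ŋuŋoɣɛ] and [ŋuŋoɣ]: an analysis with underlying /ɣ/ and a rule producing [g] in isolation would wrongly predict alternation here too.
The alternation reflects intervocalic spirantization: voiced stops become fricatives between vowels. /g/ is underlying.
The one attested form of 'dog', [naʒug], shows underlying /naʒug/. Applying the same rule between vowels gives [naʒuɣɛ].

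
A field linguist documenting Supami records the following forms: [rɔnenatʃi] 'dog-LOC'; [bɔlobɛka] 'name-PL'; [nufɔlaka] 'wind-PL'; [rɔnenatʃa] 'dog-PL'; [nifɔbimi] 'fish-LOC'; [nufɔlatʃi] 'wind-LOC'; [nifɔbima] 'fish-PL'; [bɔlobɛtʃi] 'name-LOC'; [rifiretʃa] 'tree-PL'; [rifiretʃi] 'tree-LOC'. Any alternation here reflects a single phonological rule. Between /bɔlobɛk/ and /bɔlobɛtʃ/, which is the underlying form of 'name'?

/bɔlobɛk/

In [bɔlobɛtʃi] and [bɔlobɛka] the final segment of 'name' alternates: [tʃ] ~ [k].
But 'dog' keeps [tʃ] in both environments ([rɔnenatʃi], [rɔnenatʃa]), so there is no rule changing /tʃ/ to [k] before the PL suffix.
So /k/ is underlying, and a rule of palatalization before a front vowel — /k/ becomes palato-alveolar [tʃ] before a front vowel — gives [tʃ].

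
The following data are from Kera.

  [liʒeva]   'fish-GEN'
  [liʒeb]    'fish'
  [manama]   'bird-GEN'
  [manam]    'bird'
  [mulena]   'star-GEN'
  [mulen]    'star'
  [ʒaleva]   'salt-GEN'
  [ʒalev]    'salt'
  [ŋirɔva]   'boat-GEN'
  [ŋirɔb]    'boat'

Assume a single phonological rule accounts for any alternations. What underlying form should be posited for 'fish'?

The stem for 'fish' ends in [v] in [liʒeva] but [b] in [liʒeb].
Compare 'salt', with invariant [v] in [ʒaleva] and [ʒalev]: an analysis with underlying /v/ and a rule producing [b] in isolation would wrongly predict alternation here too.
The alternation reflects intervocalic spirantization: voiced stops become fricatives between vowels. /b/ is underlying.
The underlying form of 'fish' is therefore /liʒeb/.

/liʒeb/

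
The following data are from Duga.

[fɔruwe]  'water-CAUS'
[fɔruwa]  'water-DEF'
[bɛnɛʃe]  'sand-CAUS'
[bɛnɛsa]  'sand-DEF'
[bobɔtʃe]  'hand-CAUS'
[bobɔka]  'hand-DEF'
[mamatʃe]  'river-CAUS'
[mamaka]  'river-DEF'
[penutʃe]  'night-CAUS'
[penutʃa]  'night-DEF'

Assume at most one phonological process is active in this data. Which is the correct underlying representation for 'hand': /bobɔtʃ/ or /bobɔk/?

/bobɔk/

'hand' shows [tʃ] ~ [k] at the end of the stem ([bobɔtʃe] vs [bobɔka]).
If /tʃ/ were underlying and a rule turned it into [k] before the DEF suffix, 'night' would also alternate; but it has [tʃ] in both [penutʃe] and [penutʃa].
The alternation reflects palatalization before a front vowel: /k/ and /s/ become palato-alveolar [tʃ] and [ʃ] before a front vowel. /k/ is underlying.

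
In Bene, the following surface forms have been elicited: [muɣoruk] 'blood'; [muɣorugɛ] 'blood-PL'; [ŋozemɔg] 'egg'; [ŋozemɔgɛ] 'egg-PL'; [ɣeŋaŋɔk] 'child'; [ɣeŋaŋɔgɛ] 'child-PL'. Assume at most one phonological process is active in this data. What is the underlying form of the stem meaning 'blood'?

In [muɣoruk] and [muɣorugɛ] the final segment of 'blood' alternates: [k] ~ [g].
If /g/ were underlying and a rule turned it into [k] in isolation, 'egg' would also alternate; but it has [g] in both [ŋozemɔg] and [ŋozemɔgɛ].
Therefore /k/ is basic and [g] is derived by intervocalic voicing (voiceless stops become voiced between vowels).

/muɣoruk/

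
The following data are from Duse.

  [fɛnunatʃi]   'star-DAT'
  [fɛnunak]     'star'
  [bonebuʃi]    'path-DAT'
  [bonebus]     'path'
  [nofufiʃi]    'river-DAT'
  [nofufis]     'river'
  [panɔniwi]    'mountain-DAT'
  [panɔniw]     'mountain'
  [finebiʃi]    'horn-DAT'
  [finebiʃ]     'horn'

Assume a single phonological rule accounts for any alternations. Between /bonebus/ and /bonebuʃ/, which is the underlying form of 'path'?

The stem for 'path' ends in [ʃ] in [bonebuʃi] but [s] in [bonebus].
Compare 'horn', with invariant [ʃ] in [finebiʃi] and [finebiʃ]: an analysis with underlying /ʃ/ and a rule producing [s] in isolation would wrongly predict alternation here too.
Therefore /s/ is basic and [ʃ] is derived by palatalization before a front vowel (/k/ and /s/ become palato-alveolar [tʃ] and [ʃ] before a front vowel).

/bonebus/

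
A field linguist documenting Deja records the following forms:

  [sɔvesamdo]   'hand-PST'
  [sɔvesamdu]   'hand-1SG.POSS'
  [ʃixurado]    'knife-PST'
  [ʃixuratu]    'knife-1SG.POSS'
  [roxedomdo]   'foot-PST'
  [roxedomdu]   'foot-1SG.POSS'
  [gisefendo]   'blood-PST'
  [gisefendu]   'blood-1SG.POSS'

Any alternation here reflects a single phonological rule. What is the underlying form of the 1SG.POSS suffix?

The 1SG.POSS morpheme has two allomorphs, [-du] and [-tu].
The PST suffix, which begins with [d], is invariant after every stem; so [d] is not altered by any rule here.
So the underlying form is /-tu/, and voiceless stops become voiced after a nasal.

/-tu/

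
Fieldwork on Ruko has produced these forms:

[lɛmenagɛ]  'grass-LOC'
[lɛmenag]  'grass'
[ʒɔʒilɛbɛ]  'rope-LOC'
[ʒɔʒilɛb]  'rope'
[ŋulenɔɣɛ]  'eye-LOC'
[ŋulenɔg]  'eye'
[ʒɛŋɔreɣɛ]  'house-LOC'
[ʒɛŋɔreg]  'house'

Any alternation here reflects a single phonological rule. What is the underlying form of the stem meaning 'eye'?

In [ŋulenɔɣɛ] and [ŋulenɔg] the final segment of 'eye' alternates: [ɣ] ~ [g].
Compare 'grass', with invariant [g] in [lɛmenagɛ] and [lɛmenag]: an analysis with underlying /g/ and a rule producing [ɣ] before the LOC suffix would wrongly predict alternation here too.
Therefore /ɣ/ is basic and [g] is derived by word-final hardening (voiced fricatives become stops word-finally).

/ŋulenɔɣ/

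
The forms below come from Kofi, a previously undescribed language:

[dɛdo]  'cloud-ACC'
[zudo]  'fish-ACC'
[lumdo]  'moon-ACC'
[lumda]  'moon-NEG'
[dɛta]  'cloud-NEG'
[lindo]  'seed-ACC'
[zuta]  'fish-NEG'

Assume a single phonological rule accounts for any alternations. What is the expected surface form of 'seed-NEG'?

[linda]

The NEG suffix surfaces as [-da] and [-ta], depending on the final segment of the stem.
The ACC suffix, which begins with [d], is invariant after every stem; so [d] is not altered by any rule here.
The NEG suffix is therefore /-ta/ underlyingly, with post-nasal voicing: voiceless stops become voiced after a nasal.
After 'seed', which ends in a nasal, the suffix surfaces as [-da], giving [linda].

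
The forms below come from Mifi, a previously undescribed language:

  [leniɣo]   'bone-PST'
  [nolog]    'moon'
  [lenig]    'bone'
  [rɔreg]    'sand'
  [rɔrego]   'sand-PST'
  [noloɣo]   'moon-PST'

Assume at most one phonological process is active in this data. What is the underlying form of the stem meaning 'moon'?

The root 'moon' surfaces as [nolog] and [noloɣo], with a stem-final [g] ~ [ɣ] alternation.
Compare 'sand', with invariant [g] in [rɔreg] and [rɔrego]: an analysis with underlying /g/ and a rule producing [ɣ] before the PST suffix would wrongly predict alternation here too.
Therefore /ɣ/ is basic and [g] is derived by word-final hardening (voiced fricatives become stops word-finally).
So 'moon' = /noloɣ/.

/noloɣ/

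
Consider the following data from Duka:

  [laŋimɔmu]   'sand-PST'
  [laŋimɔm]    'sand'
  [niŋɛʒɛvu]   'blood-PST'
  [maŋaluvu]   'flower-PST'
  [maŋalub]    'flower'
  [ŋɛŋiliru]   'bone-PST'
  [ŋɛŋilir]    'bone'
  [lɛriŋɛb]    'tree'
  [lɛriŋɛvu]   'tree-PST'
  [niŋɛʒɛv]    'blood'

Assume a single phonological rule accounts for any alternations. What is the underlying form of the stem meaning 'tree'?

In [lɛriŋɛb] and [lɛriŋɛvu] the final segment of 'tree' alternates: [b] ~ [v].
Compare 'blood', with invariant [v] in [niŋɛʒɛv] and [niŋɛʒɛvu]: an analysis with underlying /v/ and a rule producing [b] in isolation would wrongly predict alternation here too.
So /b/ is underlying, and a rule of intervocalic spirantization — voiced stops become fricatives between vowels — gives [v].
So 'tree' = /lɛriŋɛb/.

/lɛriŋɛb/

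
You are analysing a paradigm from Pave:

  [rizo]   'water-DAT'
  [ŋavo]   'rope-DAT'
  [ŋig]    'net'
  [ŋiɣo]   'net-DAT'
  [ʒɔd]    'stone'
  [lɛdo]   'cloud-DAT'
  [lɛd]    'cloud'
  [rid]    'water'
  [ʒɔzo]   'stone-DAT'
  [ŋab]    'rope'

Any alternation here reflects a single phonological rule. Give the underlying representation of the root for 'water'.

The root 'water' surfaces as [rid] and [rizo], with a stem-final [d] ~ [z] alternation.
If /d/ were underlying and a rule turned it into [z] before the DAT suffix, 'cloud' would also alternate; but it has [d] in both [lɛd] and [lɛdo].
So /z/ is underlying, and a rule of word-final hardening — voiced fricatives become stops word-finally — gives [d].

/riz/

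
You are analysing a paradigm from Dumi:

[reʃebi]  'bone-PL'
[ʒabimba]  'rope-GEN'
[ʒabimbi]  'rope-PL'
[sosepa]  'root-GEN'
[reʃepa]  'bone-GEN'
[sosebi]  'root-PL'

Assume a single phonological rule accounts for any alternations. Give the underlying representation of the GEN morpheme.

/-pa/

The GEN suffix surfaces as [-ba] and [-pa], depending on the final segment of the stem.
The PL suffix, which begins with [b], is invariant after every stem; so [b] is not altered by any rule here.
The GEN suffix is therefore /-pa/ underlyingly, with post-nasal voicing: voiceless stops become voiced after a nasal.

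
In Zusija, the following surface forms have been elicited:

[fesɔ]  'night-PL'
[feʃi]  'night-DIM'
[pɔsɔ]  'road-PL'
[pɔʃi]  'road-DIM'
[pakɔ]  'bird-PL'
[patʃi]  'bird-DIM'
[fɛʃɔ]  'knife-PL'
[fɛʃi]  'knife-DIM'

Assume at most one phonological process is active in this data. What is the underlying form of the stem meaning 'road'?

In [pɔsɔ] and [pɔʃi] the final segment of 'road' alternates: [s] ~ [ʃ].
If /ʃ/ were underlying and a rule turned it into [s] before the PL suffix, 'knife' would also alternate; but it has [ʃ] in both [fɛʃɔ] and [fɛʃi].
The alternation reflects palatalization before a front vowel: /k/ and /s/ become palato-alveolar [tʃ] and [ʃ] before a front vowel. /s/ is underlying.
Hence 'road' is /pɔs/ underlyingly.

/pɔs/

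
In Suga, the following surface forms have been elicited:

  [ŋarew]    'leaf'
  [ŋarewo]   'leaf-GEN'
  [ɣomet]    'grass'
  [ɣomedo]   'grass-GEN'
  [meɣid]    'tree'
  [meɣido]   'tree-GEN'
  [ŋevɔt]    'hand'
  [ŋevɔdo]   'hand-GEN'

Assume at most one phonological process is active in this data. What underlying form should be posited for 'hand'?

The stem for 'hand' ends in [t] in [ŋevɔt] but [d] in [ŋevɔdo].
But 'tree' keeps [d] in both environments ([meɣid], [meɣido]), so there is no rule changing /d/ to [t] in isolation.
Therefore /t/ is basic and [d] is derived by intervocalic voicing (voiceless stops become voiced between vowels).

/ŋevɔt/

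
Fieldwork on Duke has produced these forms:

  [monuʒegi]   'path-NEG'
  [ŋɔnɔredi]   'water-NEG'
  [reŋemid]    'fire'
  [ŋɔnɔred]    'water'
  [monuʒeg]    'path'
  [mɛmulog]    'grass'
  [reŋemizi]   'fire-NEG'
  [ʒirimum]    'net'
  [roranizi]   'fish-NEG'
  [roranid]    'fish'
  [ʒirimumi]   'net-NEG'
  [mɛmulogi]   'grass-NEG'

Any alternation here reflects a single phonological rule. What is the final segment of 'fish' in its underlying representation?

In [roranid] and [roranizi] the final segment of 'fish' alternates: [d] ~ [z].
Compare 'water', with invariant [d] in [ŋɔnɔred] and [ŋɔnɔredi]: an analysis with underlying /d/ and a rule producing [z] before the NEG suffix would wrongly predict alternation here too.
The underlying segment must be /z/; voiced fricatives become stops word-finally, yielding [d] there.

/z/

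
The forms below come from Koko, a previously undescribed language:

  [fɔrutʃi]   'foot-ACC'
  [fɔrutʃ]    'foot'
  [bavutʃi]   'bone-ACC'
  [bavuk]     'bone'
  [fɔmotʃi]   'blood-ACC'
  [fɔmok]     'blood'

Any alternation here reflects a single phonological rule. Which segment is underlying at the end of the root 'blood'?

'blood' shows [tʃ] ~ [k] at the end of the stem ([fɔmotʃi] vs [fɔmok]).
The stem 'foot' ([fɔrutʃi], [fɔrutʃ]) shows [tʃ] unchanged in both environments, so [tʃ] cannot be basic with [k] derived in isolation.
So /k/ is underlying, and a rule of palatalization before a front vowel — /k/ becomes palato-alveolar [tʃ] before a front vowel — gives [tʃ].

/k/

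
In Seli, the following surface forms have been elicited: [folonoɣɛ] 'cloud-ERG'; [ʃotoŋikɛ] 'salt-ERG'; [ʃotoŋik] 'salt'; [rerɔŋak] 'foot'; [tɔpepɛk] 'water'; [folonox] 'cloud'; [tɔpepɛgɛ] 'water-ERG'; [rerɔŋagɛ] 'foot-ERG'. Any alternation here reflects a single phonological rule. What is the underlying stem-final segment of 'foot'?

'foot' shows [k] ~ [g] at the end of the stem ([rerɔŋak] vs [rerɔŋagɛ]).
The stem 'salt' ([ʃotoŋik], [ʃotoŋikɛ]) shows [k] unchanged in both environments, so [k] cannot be basic with [g] derived before the ERG suffix.
The alternation reflects word-final obstruent devoicing: voiced obstruents become voiceless word-finally. /g/ is underlying.

/g/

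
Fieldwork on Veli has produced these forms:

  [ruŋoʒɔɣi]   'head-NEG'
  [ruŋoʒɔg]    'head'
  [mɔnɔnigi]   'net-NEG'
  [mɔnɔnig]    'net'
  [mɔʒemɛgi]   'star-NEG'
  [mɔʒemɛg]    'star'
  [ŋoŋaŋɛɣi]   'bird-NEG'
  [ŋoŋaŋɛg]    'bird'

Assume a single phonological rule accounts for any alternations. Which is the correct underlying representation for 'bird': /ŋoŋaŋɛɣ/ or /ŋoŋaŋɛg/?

/ŋoŋaŋɛɣ/

The stem for 'bird' ends in [ɣ] in [ŋoŋaŋɛɣi] but [g] in [ŋoŋaŋɛg].
The stem 'star' ([mɔʒemɛgi], [mɔʒemɛg]) shows [g] unchanged in both environments, so [g] cannot be basic with [ɣ] derived before the NEG suffix.
Therefore /ɣ/ is basic and [g] is derived by word-final hardening (voiced fricatives become stops word-finally).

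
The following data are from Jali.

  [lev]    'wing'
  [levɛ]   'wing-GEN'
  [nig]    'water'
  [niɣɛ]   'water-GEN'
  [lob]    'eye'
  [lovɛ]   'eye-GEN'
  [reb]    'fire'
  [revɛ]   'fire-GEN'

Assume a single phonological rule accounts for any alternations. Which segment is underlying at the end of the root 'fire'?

/b/

'fire' shows [b] ~ [v] at the end of the stem ([reb] vs [revɛ]).
Compare 'wing', with invariant [v] in [lev] and [levɛ]: an analysis with underlying /v/ and a rule producing [b] in isolation would wrongly predict alternation here too.
The alternation reflects intervocalic spirantization: voiced stops become fricatives between vowels. /b/ is underlying.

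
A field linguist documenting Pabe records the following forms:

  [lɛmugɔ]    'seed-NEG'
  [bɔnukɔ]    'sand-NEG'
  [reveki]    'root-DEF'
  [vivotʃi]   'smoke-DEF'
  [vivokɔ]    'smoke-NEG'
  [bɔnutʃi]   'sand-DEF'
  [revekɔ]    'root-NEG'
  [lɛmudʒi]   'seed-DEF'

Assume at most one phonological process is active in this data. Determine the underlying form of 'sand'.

The root 'sand' surfaces as [bɔnutʃi] and [bɔnukɔ], with a stem-final [tʃ] ~ [k] alternation.
But 'root' keeps [k] in both environments ([reveki], [revekɔ]), so there is no rule changing /k/ to [tʃ] before the DEF suffix.
The alternation reflects depalatalization: palato-alveolar /tʃ/ and /dʒ/ become [k] and [g] when no front vowel follows. /tʃ/ is underlying.

/bɔnutʃ/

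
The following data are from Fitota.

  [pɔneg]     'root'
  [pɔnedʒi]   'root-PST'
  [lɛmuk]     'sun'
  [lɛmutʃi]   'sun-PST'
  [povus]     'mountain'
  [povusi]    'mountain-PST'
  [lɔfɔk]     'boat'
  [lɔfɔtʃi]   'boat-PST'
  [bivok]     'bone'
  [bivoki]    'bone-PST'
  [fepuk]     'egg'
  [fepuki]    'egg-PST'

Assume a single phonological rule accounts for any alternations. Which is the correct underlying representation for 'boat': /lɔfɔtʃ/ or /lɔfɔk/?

/lɔfɔtʃ/

'boat' shows [k] ~ [tʃ] at the end of the stem ([lɔfɔk] vs [lɔfɔtʃi]).
But 'bone' keeps [k] in both environments ([bivok], [bivoki]), so there is no rule changing /k/ to [tʃ] before the PST suffix.
Therefore /tʃ/ is basic and [k] is derived by depalatalization (palato-alveolar /tʃ/ and /dʒ/ become [k] and [g] when no front vowel follows).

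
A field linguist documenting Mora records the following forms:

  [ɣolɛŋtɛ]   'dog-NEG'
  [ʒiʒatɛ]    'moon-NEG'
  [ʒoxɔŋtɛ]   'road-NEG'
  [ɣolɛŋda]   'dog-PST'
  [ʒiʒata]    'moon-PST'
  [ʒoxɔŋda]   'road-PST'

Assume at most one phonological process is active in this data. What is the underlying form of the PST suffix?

/-da/

The PST morpheme has two allomorphs, [-da] and [-ta].
The NEG suffix, which begins with [t], is invariant after every stem; so [t] is not altered by any rule here.
So the underlying form is /-da/, and voiced stops become voiceless after a vowel.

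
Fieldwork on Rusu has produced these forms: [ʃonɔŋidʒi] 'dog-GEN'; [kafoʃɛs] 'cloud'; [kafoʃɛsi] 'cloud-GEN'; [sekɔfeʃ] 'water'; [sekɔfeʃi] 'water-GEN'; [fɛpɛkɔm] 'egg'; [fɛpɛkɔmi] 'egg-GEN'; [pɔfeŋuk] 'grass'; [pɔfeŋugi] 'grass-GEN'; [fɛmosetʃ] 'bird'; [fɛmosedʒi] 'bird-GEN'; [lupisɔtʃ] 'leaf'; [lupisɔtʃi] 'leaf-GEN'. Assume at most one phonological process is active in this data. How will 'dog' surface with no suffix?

[ʃonɔŋitʃ]

In [fɛmosetʃ] and [fɛmosedʒi] the final segment of 'bird' alternates: [tʃ] ~ [dʒ].
Compare 'leaf', with invariant [tʃ] in [lupisɔtʃ] and [lupisɔtʃi]: an analysis with underlying /tʃ/ and a rule producing [dʒ] before the GEN suffix would wrongly predict alternation here too.
So /dʒ/ is underlying, and a rule of word-final obstruent devoicing — voiced obstruents become voiceless word-finally — gives [tʃ].
From [ʃonɔŋidʒi] the stem 'dog' is /ʃonɔŋidʒ/; word-finally this yields [ʃonɔŋitʃ].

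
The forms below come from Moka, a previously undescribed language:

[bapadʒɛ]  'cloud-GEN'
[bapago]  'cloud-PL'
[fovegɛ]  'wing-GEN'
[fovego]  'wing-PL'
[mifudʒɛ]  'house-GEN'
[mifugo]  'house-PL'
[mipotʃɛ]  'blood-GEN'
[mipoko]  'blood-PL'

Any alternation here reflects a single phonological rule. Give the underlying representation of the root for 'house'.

In [mifudʒɛ] and [mifugo] the final segment of 'house' alternates: [dʒ] ~ [g].
But 'wing' keeps [g] in both environments ([fovegɛ], [fovego]), so there is no rule changing /g/ to [dʒ] before the GEN suffix.
Therefore /dʒ/ is basic and [g] is derived by depalatalization (palato-alveolar /tʃ/ and /dʒ/ become [k] and [g] when no front vowel follows).

/mifudʒ/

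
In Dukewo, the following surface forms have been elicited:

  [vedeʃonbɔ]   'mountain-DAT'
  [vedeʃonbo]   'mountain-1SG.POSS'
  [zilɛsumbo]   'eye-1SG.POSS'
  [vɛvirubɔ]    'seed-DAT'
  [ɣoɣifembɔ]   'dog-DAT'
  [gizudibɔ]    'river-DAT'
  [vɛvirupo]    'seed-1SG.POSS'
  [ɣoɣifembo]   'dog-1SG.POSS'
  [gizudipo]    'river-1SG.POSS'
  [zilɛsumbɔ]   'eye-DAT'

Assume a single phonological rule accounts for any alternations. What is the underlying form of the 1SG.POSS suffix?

The 1SG.POSS morpheme has two allomorphs, [-bo] and [-po].
The DAT suffix, which begins with [b], is invariant after every stem; so [b] is not altered by any rule here.
The 1SG.POSS suffix is therefore /-po/ underlyingly, with post-nasal voicing: voiceless stops become voiced after a nasal.

/-po/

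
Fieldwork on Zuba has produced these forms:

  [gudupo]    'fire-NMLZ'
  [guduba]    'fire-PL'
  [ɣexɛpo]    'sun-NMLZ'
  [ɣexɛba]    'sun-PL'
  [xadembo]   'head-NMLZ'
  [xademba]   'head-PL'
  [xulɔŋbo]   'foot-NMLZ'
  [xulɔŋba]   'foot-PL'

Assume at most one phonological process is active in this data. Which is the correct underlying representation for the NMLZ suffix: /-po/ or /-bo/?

The NMLZ suffix surfaces as [-bo] and [-po], depending on the final segment of the stem.
The PL suffix, which begins with [b], is invariant after every stem; so [b] is not altered by any rule here.
So the underlying form is /-po/, and voiceless stops become voiced after a nasal.

/-po/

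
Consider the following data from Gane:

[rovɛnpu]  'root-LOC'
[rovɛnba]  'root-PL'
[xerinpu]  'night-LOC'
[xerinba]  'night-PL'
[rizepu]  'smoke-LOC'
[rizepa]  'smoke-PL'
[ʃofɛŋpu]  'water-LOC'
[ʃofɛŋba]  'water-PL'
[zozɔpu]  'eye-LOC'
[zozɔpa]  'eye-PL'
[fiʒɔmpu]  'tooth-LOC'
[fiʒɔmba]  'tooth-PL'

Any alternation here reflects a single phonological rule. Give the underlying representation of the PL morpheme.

The PL suffix surfaces as [-ba] and [-pa], depending on the final segment of the stem.
The LOC suffix, which begins with [p], is invariant after every stem; so [p] is not altered by any rule here.
So the underlying form is /-ba/, and voiced stops become voiceless after a vowel.

/-ba/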